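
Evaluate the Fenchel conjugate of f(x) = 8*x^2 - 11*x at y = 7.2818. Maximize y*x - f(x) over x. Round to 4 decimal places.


f*(y) = sup_x {y*x - a*x^2 - b*x} = sup_x {(y-b)*x - a*x^2}
FOC: (y - b) - 2a*x = 0 => x* = (y - b)/(2a)
x* = (7.2818 + 11)/(2*8) = 1.1426
f*(7.2818) = (y-b)^2/(4a) = (7.2818 + 11)^2/(4*8)
= 334.2242/32 = 10.4445


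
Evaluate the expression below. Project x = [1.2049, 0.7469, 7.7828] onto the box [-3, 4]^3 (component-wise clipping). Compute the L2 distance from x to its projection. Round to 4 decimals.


Project each component onto [-3, 4].
clip(1.2049) = 1.2049, clip(0.7469) = 0.7469, clip(7.7828) = 4.0
Projection = [1.2049, 0.7469, 4.0]
Squared diffs: [0.0, 0.0, 14.3096]
Distance = sqrt(14.3096) = 3.7828


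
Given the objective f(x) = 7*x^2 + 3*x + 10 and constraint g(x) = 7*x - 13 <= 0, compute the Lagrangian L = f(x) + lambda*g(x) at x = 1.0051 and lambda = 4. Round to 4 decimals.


Step 1: Evaluate f(x).
f(1.0051) = 7*1.0051^2 + 3*1.0051 + 10 = 20.0869
Step 2: Evaluate g(x).
g(1.0051) = 7*1.0051 - 13 = -5.9643
Step 3: Compute Lagrangian.
L = 20.0869 + 4*-5.9643 = -3.7703


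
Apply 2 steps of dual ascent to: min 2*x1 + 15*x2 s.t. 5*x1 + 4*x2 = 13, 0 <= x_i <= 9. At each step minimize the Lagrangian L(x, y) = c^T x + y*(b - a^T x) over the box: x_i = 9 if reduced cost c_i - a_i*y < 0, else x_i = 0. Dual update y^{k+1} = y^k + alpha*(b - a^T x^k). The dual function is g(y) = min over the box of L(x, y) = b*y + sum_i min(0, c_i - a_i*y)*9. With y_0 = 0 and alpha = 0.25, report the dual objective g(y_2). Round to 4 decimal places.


Dual ascent for LP: min 2*x1 + 15*x2, 5*x1 + 4*x2 = 13, 0 <= x_i <= 9
Step 1: y^k = 0.0, reduced costs: (2.0, 15.0)
  x^k = (0.0, 0.0), subgradient = b - a^T x = 13.0
  y^{k+1} = 0.0 + 0.25*13.0 = 3.25
Step 2: y^k = 3.25, reduced costs: (-14.25, 2.0)
  x^k = (9.0, 0.0), subgradient = b - a^T x = -32.0
  y^{k+1} = 3.25 + 0.25*-32.0 = -4.75
Dual objective at y_2 = -4.75: reduced costs (25.75, 34.0), box minimizer x = (0.0, 0.0)
g(y_2) = b*y + (c1 - a1*y)*x1 + (c2 - a2*y)*x2 = 13*(-4.75) + 25.75*0.0 + 34.0*0.0 = -61.75 + 0.0 + 0.0 = -61.75


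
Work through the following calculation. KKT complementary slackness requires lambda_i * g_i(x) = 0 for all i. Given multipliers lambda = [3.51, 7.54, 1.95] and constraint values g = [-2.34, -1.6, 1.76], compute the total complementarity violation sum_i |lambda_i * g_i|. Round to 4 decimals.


KKT complementary slackness check:
lambda_1 * g_1 = 3.51 * -2.34 = -8.2134
lambda_2 * g_2 = 7.54 * -1.6 = -12.064
lambda_3 * g_3 = 1.95 * 1.76 = 3.432
Total violation = 8.2134 + 12.064 + 3.432 = 23.7094


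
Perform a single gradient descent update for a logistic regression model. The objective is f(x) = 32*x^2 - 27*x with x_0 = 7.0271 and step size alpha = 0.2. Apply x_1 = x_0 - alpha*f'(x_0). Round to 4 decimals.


We compute the gradient at x_0 and apply the update.
f'(x) = 64*x - 27
f'(7.0271) = 64*7.0271 - 27 = 422.7344
x_1 = 7.0271 - 0.2*422.7344 = -77.5198


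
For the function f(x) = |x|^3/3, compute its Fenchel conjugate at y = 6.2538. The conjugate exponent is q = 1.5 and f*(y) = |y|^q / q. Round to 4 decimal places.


The conjugate exponent q satisfies 1/p + 1/q = 1.
p = 3, so q = 3/(3 - 1) = 1.5
|y|^q = 6.2538^1.5 = 15.6393
f*(6.2538) = 15.6393 / 1.5 = 10.4262


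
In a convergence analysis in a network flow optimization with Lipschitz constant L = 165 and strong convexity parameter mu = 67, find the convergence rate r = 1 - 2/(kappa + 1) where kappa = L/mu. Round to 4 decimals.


Step 1: Compute the condition number.
kappa = L/mu = 165/67 = 2.4627
Step 2: Compute the convergence rate.
r = 1 - 2/(kappa + 1) = 1 - 2*mu/(L + mu) = (L - mu)/(L + mu) = 98/232 = 0.4224


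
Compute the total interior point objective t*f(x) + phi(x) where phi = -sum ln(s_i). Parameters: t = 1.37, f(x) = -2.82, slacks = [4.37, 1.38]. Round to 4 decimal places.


Step 1: Compute log-barrier.
ln values: [1.4748, 0.3221]
phi = -(1.4748 + 0.3221) = -1.7968
Step 2: Compute augmented objective.
t*f(x) = 1.37*-2.82 = -3.8634
Total = -3.8634 - 1.7968 = -5.6602


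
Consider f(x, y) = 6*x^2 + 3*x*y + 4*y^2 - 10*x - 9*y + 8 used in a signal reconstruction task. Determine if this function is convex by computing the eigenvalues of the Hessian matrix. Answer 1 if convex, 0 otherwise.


The Hessian of f(x,y) = 6*x^2 + 3*x*y + 4*y^2 - 10*x - 9*y + 8 is:
H = [[12, 3], [3, 8]]
Trace = 12 + 8 = 20
Determinant = 12*8 - (3)^2 = 87
Discriminant = (20)^2 - 4*87 = 52.0
Eigenvalues: lambda_1 = 6.3944, lambda_2 = 13.6056
The function is convex.

1


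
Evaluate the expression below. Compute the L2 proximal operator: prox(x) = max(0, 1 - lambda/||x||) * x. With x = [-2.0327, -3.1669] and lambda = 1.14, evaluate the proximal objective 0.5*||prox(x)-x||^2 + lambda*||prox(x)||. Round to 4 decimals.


Step 1: Compute ||x||.
||x|| = 3.7631
Step 2: Compute scaling factor.
scale = max(0, 1 - 1.14/3.7631) = 0.6971
Step 3: prox(x) = [-1.4169, -2.2075]
||prox(x)|| = 2.6231
Step 4: Proximal objective.
0.5*||prox-x||^2 = 0.6498
lambda*||prox|| = 2.9903
Total = 3.6402


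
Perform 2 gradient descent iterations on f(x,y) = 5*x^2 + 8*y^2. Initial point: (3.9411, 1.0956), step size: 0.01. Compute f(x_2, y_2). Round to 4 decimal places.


Gradient descent on f(x,y) = 5*x^2 + 8*y^2.
Starting point: (3.9411, 1.0956), alpha = 0.01
Step 1: grad_x = 2*5*3.9411 = 39.411, grad_y = 2*8*1.0956 = 17.5296
  x_1 = 3.9411 - 0.01*39.411 = 3.547
  y_1 = 1.0956 - 0.01*17.5296 = 0.9203
Step 2: grad_x = 2*5*3.547 = 35.4699, grad_y = 2*8*0.9203 = 14.7249
  x_2 = 3.547 - 0.01*35.4699 = 3.1923
  y_2 = 0.9203 - 0.01*14.7249 = 0.7731
f(3.1923, 0.7731) = 5*3.1923^2 + 8*0.7731^2 = 55.7345


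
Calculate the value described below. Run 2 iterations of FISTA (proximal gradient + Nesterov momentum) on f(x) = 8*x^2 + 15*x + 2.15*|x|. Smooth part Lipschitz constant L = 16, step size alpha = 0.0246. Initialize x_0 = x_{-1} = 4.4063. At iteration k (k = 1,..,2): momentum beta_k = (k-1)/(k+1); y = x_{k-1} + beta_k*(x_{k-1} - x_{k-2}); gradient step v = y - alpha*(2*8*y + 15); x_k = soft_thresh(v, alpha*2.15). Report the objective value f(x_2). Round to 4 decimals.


FISTA on f(x) = 8*x^2 + 15*x + 2.15*|x|
L = 16, alpha = 0.0246
Iteration 1: beta = 0.0, y = 4.4063 + 0.0*(4.4063 - 4.4063) = 4.4063
  grad(y) = 85.5008, v = y - alpha*grad = 2.303
  prox(v) = soft_thresh(2.303, 0.0529) = 2.2501
Iteration 2: beta = 0.3333, y = 2.2501 + 0.3333*(2.2501 - 4.4063) = 1.5314
  grad(y) = 39.5017, v = y - alpha*grad = 0.5596
  prox(v) = soft_thresh(0.5596, 0.0529) = 0.5067
f(x_2) = 8*0.5067^2 + 15*0.5067 + 2.15*|0.5067| = 10.7444


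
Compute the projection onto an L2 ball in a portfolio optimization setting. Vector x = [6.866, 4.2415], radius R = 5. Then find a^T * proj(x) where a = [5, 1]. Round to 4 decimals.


Step 1: Compute ||x|| (intermediates to 6 decimals).
||x|| = sqrt(6.866^2 + 4.2415^2) = 8.070457
Step 2: Project.
Since ||x|| > R, scale = R/||x|| = 5/8.070457 = 0.619544, proj(x) = scale * x
proj(x) = [4.253789, 2.627796]
Step 3: Dot product.
a^T * proj(x) = 5*4.253789 + 1*2.627796 = 23.8967


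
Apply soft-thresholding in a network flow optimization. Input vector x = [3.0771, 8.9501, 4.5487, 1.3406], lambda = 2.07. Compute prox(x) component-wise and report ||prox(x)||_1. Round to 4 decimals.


Soft-thresholding with lambda = 2.07:
prox(3.0771) = sign(3.0771)*max(|3.0771| - 2.07, 0) = 1.0071
prox(8.9501) = sign(8.9501)*max(|8.9501| - 2.07, 0) = 6.8801
prox(4.5487) = sign(4.5487)*max(|4.5487| - 2.07, 0) = 2.4787
prox(1.3406) = sign(1.3406)*max(|1.3406| - 2.07, 0) = 0.0
prox(x) = [1.0071, 6.8801, 2.4787, 0.0]
||prox(x)||_1 = 1.0071 + 6.8801 + 2.4787 + 0.0 = 10.3659


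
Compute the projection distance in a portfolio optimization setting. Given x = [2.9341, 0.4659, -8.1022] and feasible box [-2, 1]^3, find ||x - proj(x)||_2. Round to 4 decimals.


Project each component onto [-2, 1].
clip(2.9341) = 1.0, clip(0.4659) = 0.4659, clip(-8.1022) = -2.0
Projection = [1.0, 0.4659, -2.0]
Squared diffs: [3.7407, 0.0, 37.2368]
Distance = sqrt(40.9775) = 6.4014


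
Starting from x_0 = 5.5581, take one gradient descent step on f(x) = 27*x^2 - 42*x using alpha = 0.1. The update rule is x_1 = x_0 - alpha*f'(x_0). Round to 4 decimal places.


We compute the gradient at x_0 and apply the update.
f'(x) = 54*x - 42
f'(5.5581) = 54*5.5581 - 42 = 258.1374
x_1 = 5.5581 - 0.1*258.1374 = -20.2556


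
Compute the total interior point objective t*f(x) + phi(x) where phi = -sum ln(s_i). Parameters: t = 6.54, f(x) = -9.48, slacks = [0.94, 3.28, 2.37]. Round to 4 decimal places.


Step 1: Compute log-barrier.
ln values: [-0.0619, 1.1878, 0.8629]
phi = -(-0.0619 + 1.1878 + 0.8629) = -1.9889
Step 2: Compute augmented objective.
t*f(x) = 6.54*-9.48 = -61.9992
Total = -61.9992 - 1.9889 = -63.9881


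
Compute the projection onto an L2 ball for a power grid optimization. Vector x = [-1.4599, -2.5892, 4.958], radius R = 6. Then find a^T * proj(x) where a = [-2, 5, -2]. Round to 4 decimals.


Step 1: Compute ||x|| (intermediates to 6 decimals).
||x|| = sqrt((-1.4599)^2 + (-2.5892)^2 + 4.958^2) = 5.780746
Step 2: Project.
Since ||x|| <= R, proj = x (no scaling needed).
proj(x) = [-1.4599, -2.5892, 4.958]
Step 3: Dot product.
a^T * proj(x) = -2*(-1.4599) + 5*(-2.5892) - 2*4.958 = -19.9422


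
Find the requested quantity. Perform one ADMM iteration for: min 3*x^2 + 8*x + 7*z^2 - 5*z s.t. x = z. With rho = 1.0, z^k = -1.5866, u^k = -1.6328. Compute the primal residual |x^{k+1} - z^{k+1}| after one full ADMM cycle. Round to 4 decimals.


ADMM iteration with rho = 1.0, z^k = -1.5866, u^k = -1.6328
Step 1: x-update.
Minimize 3*x^2 + 8*x + (1.0/2)*(x + 1.5866 - 1.6328)^2
FOC: (2*3 + 1.0)*x = -8 + 1.0*(-1.5866 + 1.6328)
x^{k+1} = -1.1363
Step 2: z-update.
Minimize 7*z^2 - 5*z + (1.0/2)*(-1.1363 - z - 1.6328)^2
FOC: (2*7 + 1.0)*z = 5 + 1.0*(-1.1363 - 1.6328)
z^{k+1} = 0.1487
Step 3: u-update.
u^{k+1} = -1.6328 - 1.1363 - 0.1487 = -2.9178
Step 4: Primal residual = |-1.1363 - 0.1487| = 1.285


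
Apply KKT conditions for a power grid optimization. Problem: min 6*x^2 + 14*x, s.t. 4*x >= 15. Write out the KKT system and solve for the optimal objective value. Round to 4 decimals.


Step 1: Try lambda = 0 (constraint inactive).
x_unc = -14/(2*6) = -1.1667
Check: 4*-1.1667 = -4.6668 < 15 -- violated!
Step 2: Constraint must be active: 4*x = 15
x* = 15/4 = 3.75
lambda = (2*6*3.75 + 14)/4 = 14.75
Step 3: Compute optimal value.
f(x*) = 6*3.75^2 + 14*3.75 = 136.875


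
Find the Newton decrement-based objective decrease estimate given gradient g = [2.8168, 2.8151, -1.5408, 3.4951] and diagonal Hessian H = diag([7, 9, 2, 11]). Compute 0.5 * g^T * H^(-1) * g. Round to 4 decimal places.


Step 1: H is diagonal, so H^(-1) * g = [0.4024, 0.3128, -0.7704, 0.3177].
Step 2: g^T H^(-1) g = sum_i g_i^2 / H_ii
  = (2.8168)^2/7 + (2.8151)^2/9 + (-1.5408)^2/2 + (3.4951)^2/11
  = 1.1335 + 0.8805 + 1.187 + 1.1105 = 4.3116
Step 3: Objective decrease = 0.5 * g^T H^(-1) g = 2.1558


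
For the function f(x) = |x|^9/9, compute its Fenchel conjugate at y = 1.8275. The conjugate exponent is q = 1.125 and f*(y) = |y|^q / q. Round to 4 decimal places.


The conjugate exponent q satisfies 1/p + 1/q = 1.
p = 9, so q = 9/(9 - 1) = 1.125
|y|^q = 1.8275^1.125 = 1.9706
f*(1.8275) = 1.9706 / 1.125 = 1.7516


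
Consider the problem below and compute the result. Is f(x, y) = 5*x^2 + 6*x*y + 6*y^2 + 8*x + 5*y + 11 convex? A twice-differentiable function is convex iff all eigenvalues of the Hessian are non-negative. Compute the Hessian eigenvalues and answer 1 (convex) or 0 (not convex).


The Hessian of f(x,y) = 5*x^2 + 6*x*y + 6*y^2 + 8*x + 5*y + 11 is:
H = [[10, 6], [6, 12]]
Trace = 10 + 12 = 22
Determinant = 10*12 - (6)^2 = 84
Discriminant = (22)^2 - 4*84 = 148.0
Eigenvalues: lambda_1 = 4.9172, lambda_2 = 17.0828
The function is convex.

1


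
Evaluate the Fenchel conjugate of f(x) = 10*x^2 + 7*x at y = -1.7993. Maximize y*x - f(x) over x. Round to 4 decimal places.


f*(y) = sup_x {y*x - a*x^2 - b*x} = sup_x {(y-b)*x - a*x^2}
FOC: (y - b) - 2a*x = 0 => x* = (y - b)/(2a)
x* = (-1.7993 - 7)/(2*10) = -0.44
f*(-1.7993) = (y-b)^2/(4a) = (-1.7993 - 7)^2/(4*10)
= 77.4277/40 = 1.9357


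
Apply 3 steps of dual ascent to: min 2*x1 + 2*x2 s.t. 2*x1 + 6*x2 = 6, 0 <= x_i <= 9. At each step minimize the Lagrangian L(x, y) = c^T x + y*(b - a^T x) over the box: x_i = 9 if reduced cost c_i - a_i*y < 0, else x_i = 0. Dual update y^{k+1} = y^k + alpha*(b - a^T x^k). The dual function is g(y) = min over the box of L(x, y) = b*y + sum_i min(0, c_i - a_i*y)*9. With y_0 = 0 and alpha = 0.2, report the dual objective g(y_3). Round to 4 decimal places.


Dual ascent for LP: min 2*x1 + 2*x2, 2*x1 + 6*x2 = 6, 0 <= x_i <= 9
Step 1: y^k = 0.0, reduced costs: (2.0, 2.0)
  x^k = (0.0, 0.0), subgradient = b - a^T x = 6.0
  y^{k+1} = 0.0 + 0.2*6.0 = 1.2
Step 2: y^k = 1.2, reduced costs: (-0.4, -5.2)
  x^k = (9.0, 9.0), subgradient = b - a^T x = -66.0
  y^{k+1} = 1.2 + 0.2*-66.0 = -12.0
Step 3: y^k = -12.0, reduced costs: (26.0, 74.0)
  x^k = (0.0, 0.0), subgradient = b - a^T x = 6.0
  y^{k+1} = -12.0 + 0.2*6.0 = -10.8
Dual objective at y_3 = -10.8: reduced costs (23.6, 66.8), box minimizer x = (0.0, 0.0)
g(y_3) = b*y + (c1 - a1*y)*x1 + (c2 - a2*y)*x2 = 6*(-10.8) + 23.6*0.0 + 66.8*0.0 = -64.8 + 0.0 + 0.0 = -64.8


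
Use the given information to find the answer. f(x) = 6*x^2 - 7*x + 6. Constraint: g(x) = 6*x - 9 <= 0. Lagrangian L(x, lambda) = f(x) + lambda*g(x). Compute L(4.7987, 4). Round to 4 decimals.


Step 1: Evaluate f(x).
f(4.7987) = 6*4.7987^2 - 7*4.7987 + 6 = 110.5742
Step 2: Evaluate g(x).
g(4.7987) = 6*4.7987 - 9 = 19.7922
Step 3: Compute Lagrangian.
L = 110.5742 + 4*19.7922 = 189.743


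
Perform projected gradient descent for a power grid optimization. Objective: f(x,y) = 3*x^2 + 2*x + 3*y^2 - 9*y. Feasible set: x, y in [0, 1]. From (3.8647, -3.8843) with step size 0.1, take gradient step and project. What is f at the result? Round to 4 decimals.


Step 1: Compute gradient at (3.8647, -3.8843).
grad_x = 2*3*3.8647 + 2 = 25.1882
grad_y = 2*3*-3.8843 - 9 = -32.3058
Step 2: Gradient step.
x_raw = 3.8647 - 0.1*25.1882 = 1.3459
y_raw = -3.8843 - 0.1*-32.3058 = -0.6537
Step 3: Project onto [0, 1].
x_proj = clip(1.3459) = 1.0
y_proj = clip(-0.6537) = 0.0
Step 4: Evaluate f.
f(1.0, 0.0) = 5.0


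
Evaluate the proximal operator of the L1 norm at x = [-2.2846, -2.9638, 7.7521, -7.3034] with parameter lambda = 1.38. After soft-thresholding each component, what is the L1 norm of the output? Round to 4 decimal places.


Soft-thresholding with lambda = 1.38:
prox(-2.2846) = sign(-2.2846)*max(|-2.2846| - 1.38, 0) = -0.9046
prox(-2.9638) = sign(-2.9638)*max(|-2.9638| - 1.38, 0) = -1.5838
prox(7.7521) = sign(7.7521)*max(|7.7521| - 1.38, 0) = 6.3721
prox(-7.3034) = sign(-7.3034)*max(|-7.3034| - 1.38, 0) = -5.9234
prox(x) = [-0.9046, -1.5838, 6.3721, -5.9234]
||prox(x)||_1 = 0.9046 + 1.5838 + 6.3721 + 5.9234 = 14.7839


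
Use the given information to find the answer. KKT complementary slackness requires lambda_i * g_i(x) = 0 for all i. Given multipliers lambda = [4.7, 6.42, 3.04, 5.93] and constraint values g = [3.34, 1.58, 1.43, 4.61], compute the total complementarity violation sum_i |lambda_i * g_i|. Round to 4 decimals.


KKT complementary slackness check:
lambda_1 * g_1 = 4.7 * 3.34 = 15.698
lambda_2 * g_2 = 6.42 * 1.58 = 10.1436
lambda_3 * g_3 = 3.04 * 1.43 = 4.3472
lambda_4 * g_4 = 5.93 * 4.61 = 27.3373
Total violation = 15.698 + 10.1436 + 4.3472 + 27.3373 = 57.5261


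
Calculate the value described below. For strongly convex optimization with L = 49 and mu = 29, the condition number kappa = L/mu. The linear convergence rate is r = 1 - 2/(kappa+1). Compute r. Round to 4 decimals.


Step 1: Compute the condition number.
kappa = L/mu = 49/29 = 1.6897
Step 2: Compute the convergence rate.
r = 1 - 2/(kappa + 1) = 1 - 2*mu/(L + mu) = (L - mu)/(L + mu) = 20/78 = 0.2564


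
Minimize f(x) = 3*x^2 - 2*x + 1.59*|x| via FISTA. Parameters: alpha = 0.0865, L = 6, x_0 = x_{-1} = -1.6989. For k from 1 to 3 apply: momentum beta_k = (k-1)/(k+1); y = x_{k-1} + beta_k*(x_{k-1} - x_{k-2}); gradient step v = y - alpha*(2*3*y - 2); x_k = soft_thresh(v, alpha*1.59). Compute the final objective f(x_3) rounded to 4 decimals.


FISTA on f(x) = 3*x^2 - 2*x + 1.59*|x|
L = 6, alpha = 0.0865
Iteration 1: beta = 0.0, y = -1.6989 + 0.0*(-1.6989 + 1.6989) = -1.6989
  grad(y) = -12.1934, v = y - alpha*grad = -0.6442
  prox(v) = soft_thresh(-0.6442, 0.1375) = -0.5066
Iteration 2: beta = 0.3333, y = -0.5066 + 0.3333*(-0.5066 + 1.6989) = -0.1092
  grad(y) = -2.6553, v = y - alpha*grad = 0.1205
  prox(v) = soft_thresh(0.1205, 0.1375) = 0.0
Iteration 3: beta = 0.5, y = 0.0 + 0.5*(0.0 + 0.5066) = 0.2533
  grad(y) = -0.4801, v = y - alpha*grad = 0.2948
  prox(v) = soft_thresh(0.2948, 0.1375) = 0.1573
f(x_3) = 3*0.1573^2 - 2*0.1573 + 1.59*|0.1573| = 0.0097


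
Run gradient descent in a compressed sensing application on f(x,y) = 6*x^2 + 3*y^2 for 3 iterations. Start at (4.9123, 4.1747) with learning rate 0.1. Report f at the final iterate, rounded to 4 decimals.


Gradient descent on f(x,y) = 6*x^2 + 3*y^2.
Starting point: (4.9123, 4.1747), alpha = 0.1
Step 1: grad_x = 2*6*4.9123 = 58.9476, grad_y = 2*3*4.1747 = 25.0482
  x_1 = 4.9123 - 0.1*58.9476 = -0.9825
  y_1 = 4.1747 - 0.1*25.0482 = 1.6699
Step 2: grad_x = 2*6*-0.9825 = -11.7895, grad_y = 2*3*1.6699 = 10.0193
  x_2 = -0.9825 - 0.1*-11.7895 = 0.1965
  y_2 = 1.6699 - 0.1*10.0193 = 0.668
Step 3: grad_x = 2*6*0.1965 = 2.3579, grad_y = 2*3*0.668 = 4.0077
  x_3 = 0.1965 - 0.1*2.3579 = -0.0393
  y_3 = 0.668 - 0.1*4.0077 = 0.2672
f(-0.0393, 0.2672) = 6*(-0.0393)^2 + 3*0.2672^2 = 0.2234


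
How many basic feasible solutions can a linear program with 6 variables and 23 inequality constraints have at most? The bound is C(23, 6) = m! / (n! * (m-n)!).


Each vertex corresponds to some choice of n active constraints out of m, so the number of vertices is at most C(m, n) = m! / (n!(m-n)!).
m = 23, n = 6
Numerator: 23 * 22 * 21 * 20 * 19 * 18
Denominator: 6! = 720
C(23, 6) = 100947


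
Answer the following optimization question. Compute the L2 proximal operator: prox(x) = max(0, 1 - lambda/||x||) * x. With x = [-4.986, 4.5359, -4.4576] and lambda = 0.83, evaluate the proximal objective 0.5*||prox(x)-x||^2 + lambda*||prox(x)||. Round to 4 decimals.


Step 1: Compute ||x||.
||x|| = 8.0811
Step 2: Compute scaling factor.
scale = max(0, 1 - 0.83/8.0811) = 0.8973
Step 3: prox(x) = [-4.4739, 4.07, -3.9998]
||prox(x)|| = 7.2511
Step 4: Proximal objective.
0.5*||prox-x||^2 = 0.3445
lambda*||prox|| = 6.0184
Total = 6.3629


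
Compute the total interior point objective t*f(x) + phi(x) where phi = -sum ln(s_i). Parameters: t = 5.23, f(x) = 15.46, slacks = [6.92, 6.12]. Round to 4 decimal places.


Step 1: Compute log-barrier.
ln values: [1.9344, 1.8116]
phi = -(1.9344 + 1.8116) = -3.746
Step 2: Compute augmented objective.
t*f(x) = 5.23*15.46 = 80.8558
Total = 80.8558 - 3.746 = 77.1098


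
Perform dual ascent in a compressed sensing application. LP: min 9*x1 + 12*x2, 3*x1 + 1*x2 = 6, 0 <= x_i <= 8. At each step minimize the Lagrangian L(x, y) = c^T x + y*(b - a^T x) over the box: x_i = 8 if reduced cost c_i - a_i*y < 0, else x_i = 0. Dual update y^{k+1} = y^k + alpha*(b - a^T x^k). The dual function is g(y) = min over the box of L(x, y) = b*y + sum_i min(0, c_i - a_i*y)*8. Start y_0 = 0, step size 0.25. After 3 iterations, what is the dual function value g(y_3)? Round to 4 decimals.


Dual ascent for LP: min 9*x1 + 12*x2, 3*x1 + 1*x2 = 6, 0 <= x_i <= 8
Step 1: y^k = 0.0, reduced costs: (9.0, 12.0)
  x^k = (0.0, 0.0), subgradient = b - a^T x = 6.0
  y^{k+1} = 0.0 + 0.25*6.0 = 1.5
Step 2: y^k = 1.5, reduced costs: (4.5, 10.5)
  x^k = (0.0, 0.0), subgradient = b - a^T x = 6.0
  y^{k+1} = 1.5 + 0.25*6.0 = 3.0
Step 3: y^k = 3.0, reduced costs: (0.0, 9.0)
  x^k = (0.0, 0.0), subgradient = b - a^T x = 6.0
  y^{k+1} = 3.0 + 0.25*6.0 = 4.5
Dual objective at y_3 = 4.5: reduced costs (-4.5, 7.5), box minimizer x = (8.0, 0.0)
g(y_3) = b*y + (c1 - a1*y)*x1 + (c2 - a2*y)*x2 = 6*4.5 + (-4.5)*8.0 + 7.5*0.0 = 27.0 - 36.0 + 0.0 = -9.0


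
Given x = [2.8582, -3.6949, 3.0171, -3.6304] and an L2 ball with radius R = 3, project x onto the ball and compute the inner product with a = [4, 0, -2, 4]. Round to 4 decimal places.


Step 1: Compute ||x|| (intermediates to 6 decimals).
||x|| = sqrt(2.8582^2 + (-3.6949)^2 + 3.0171^2 + (-3.6304)^2) = 6.641106
Step 2: Project.
Since ||x|| > R, scale = R/||x|| = 3/6.641106 = 0.451732, proj(x) = scale * x
proj(x) = [1.29114, -1.669105, 1.362921, -1.639968]
Step 3: Dot product.
a^T * proj(x) = 4*1.29114 + 0*(-1.669105) - 2*1.362921 + 4*(-1.639968) = -4.1212


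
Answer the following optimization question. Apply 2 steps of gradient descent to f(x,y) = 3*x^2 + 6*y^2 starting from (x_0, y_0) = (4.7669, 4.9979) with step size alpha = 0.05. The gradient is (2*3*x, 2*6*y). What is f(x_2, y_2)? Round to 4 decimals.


Gradient descent on f(x,y) = 3*x^2 + 6*y^2.
Starting point: (4.7669, 4.9979), alpha = 0.05
Step 1: grad_x = 2*3*4.7669 = 28.6014, grad_y = 2*6*4.9979 = 59.9748
  x_1 = 4.7669 - 0.05*28.6014 = 3.3368
  y_1 = 4.9979 - 0.05*59.9748 = 1.9992
Step 2: grad_x = 2*3*3.3368 = 20.021, grad_y = 2*6*1.9992 = 23.9899
  x_2 = 3.3368 - 0.05*20.021 = 2.3358
  y_2 = 1.9992 - 0.05*23.9899 = 0.7997
f(2.3358, 0.7997) = 3*2.3358^2 + 6*0.7997^2 = 20.2044


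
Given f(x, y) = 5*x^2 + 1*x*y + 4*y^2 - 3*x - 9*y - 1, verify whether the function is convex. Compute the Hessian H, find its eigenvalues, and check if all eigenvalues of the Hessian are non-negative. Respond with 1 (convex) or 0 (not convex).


The Hessian of f(x,y) = 5*x^2 + 1*x*y + 4*y^2 - 3*x - 9*y - 1 is:
H = [[10, 1], [1, 8]]
Trace = 10 + 8 = 18
Determinant = 10*8 - (1)^2 = 79
Discriminant = (18)^2 - 4*79 = 8.0
Eigenvalues: lambda_1 = 7.5858, lambda_2 = 10.4142
The function is convex.

1


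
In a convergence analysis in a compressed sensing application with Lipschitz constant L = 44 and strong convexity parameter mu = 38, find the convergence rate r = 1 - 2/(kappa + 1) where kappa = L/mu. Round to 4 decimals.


Step 1: Compute the condition number.
kappa = L/mu = 44/38 = 1.1579
Step 2: Compute the convergence rate.
r = 1 - 2/(kappa + 1) = 1 - 2*mu/(L + mu) = (L - mu)/(L + mu) = 6/82 = 0.0732


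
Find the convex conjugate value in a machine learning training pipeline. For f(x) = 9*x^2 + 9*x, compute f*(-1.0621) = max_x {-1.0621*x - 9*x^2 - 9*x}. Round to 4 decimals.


f*(y) = sup_x {y*x - a*x^2 - b*x} = sup_x {(y-b)*x - a*x^2}
FOC: (y - b) - 2a*x = 0 => x* = (y - b)/(2a)
x* = (-1.0621 - 9)/(2*9) = -0.559
f*(-1.0621) = (y-b)^2/(4a) = (-1.0621 - 9)^2/(4*9)
= 101.2459/36 = 2.8124


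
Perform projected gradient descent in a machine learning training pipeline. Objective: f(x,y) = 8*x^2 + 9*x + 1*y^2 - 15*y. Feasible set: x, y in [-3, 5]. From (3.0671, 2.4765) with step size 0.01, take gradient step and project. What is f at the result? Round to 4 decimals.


Step 1: Compute gradient at (3.0671, 2.4765).
grad_x = 2*8*3.0671 + 9 = 58.0736
grad_y = 2*1*2.4765 - 15 = -10.047
Step 2: Gradient step.
x_raw = 3.0671 - 0.01*58.0736 = 2.4864
y_raw = 2.4765 - 0.01*-10.047 = 2.577
Step 3: Project onto [-3, 5].
x_proj = clip(2.4864) = 2.4864
y_proj = clip(2.577) = 2.577
Step 4: Evaluate f.
f(2.4864, 2.577) = 39.8195


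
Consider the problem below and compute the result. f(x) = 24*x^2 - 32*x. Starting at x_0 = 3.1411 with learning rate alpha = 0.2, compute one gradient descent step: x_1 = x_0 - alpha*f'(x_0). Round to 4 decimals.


We compute the gradient at x_0 and apply the update.
f'(x) = 48*x - 32
f'(3.1411) = 48*3.1411 - 32 = 118.7728
x_1 = 3.1411 - 0.2*118.7728 = -20.6135


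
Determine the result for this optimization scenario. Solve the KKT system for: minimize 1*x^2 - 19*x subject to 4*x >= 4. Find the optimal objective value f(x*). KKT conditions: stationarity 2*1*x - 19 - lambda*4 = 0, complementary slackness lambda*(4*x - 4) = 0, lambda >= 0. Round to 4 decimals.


Step 1: Try lambda = 0 (constraint inactive).
Stationarity: 2*1*x - 19 = 0
x* = 19/(2*1) = 9.5
Check constraint: 4*9.5 = 38.0 >= 4 -- satisfied.
Step 2: Compute optimal value.
f(x*) = 1*9.5^2 - 19*9.5 = -90.25


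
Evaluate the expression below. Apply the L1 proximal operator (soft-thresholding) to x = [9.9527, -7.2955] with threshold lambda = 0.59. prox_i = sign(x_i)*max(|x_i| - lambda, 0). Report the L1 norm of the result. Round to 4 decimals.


Soft-thresholding with lambda = 0.59:
prox(9.9527) = sign(9.9527)*max(|9.9527| - 0.59, 0) = 9.3627
prox(-7.2955) = sign(-7.2955)*max(|-7.2955| - 0.59, 0) = -6.7055
prox(x) = [9.3627, -6.7055]
||prox(x)||_1 = 9.3627 + 6.7055 = 16.0682


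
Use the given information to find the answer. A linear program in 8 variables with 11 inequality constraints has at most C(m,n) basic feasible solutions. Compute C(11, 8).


Each vertex corresponds to some choice of n active constraints out of m, so the number of vertices is at most C(m, n) = m! / (n!(m-n)!).
m = 11, n = 8
Numerator: 11 * 10 * 9 * 8 * 7 * 6 * 5 * 4
Denominator: 8! = 40320
C(11, 8) = 165


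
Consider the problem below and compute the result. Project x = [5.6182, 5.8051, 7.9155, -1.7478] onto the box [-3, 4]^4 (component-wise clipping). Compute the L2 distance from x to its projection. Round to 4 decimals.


Project each component onto [-3, 4].
clip(5.6182) = 4.0, clip(5.8051) = 4.0, clip(7.9155) = 4.0, clip(-1.7478) = -1.7478
Projection = [4.0, 4.0, 4.0, -1.7478]
Squared diffs: [2.6186, 3.2584, 15.3311, 0.0]
Distance = sqrt(21.2081) = 4.6052


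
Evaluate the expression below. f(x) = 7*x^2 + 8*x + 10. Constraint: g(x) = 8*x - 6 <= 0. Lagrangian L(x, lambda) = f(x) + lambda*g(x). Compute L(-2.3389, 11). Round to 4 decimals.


Step 1: Evaluate f(x).
f(-2.3389) = 7*(-2.3389)^2 + 8*(-2.3389) + 10 = 29.582
Step 2: Evaluate g(x).
g(-2.3389) = 8*-2.3389 - 6 = -24.7112
Step 3: Compute Lagrangian.
L = 29.582 + 11*-24.7112 = -242.2412


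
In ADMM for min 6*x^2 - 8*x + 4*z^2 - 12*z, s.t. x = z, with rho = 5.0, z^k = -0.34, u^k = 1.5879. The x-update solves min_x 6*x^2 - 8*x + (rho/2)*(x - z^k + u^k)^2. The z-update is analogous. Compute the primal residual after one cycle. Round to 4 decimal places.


ADMM iteration with rho = 5.0, z^k = -0.34, u^k = 1.5879
Step 1: x-update.
Minimize 6*x^2 - 8*x + (5.0/2)*(x + 0.34 + 1.5879)^2
FOC: (2*6 + 5.0)*x = 8 + 5.0*(-0.34 - 1.5879)
x^{k+1} = -0.0964
Step 2: z-update.
Minimize 4*z^2 - 12*z + (5.0/2)*(-0.0964 - z + 1.5879)^2
FOC: (2*4 + 5.0)*z = 12 + 5.0*(-0.0964 + 1.5879)
z^{k+1} = 1.4967
Step 3: u-update.
u^{k+1} = 1.5879 - 0.0964 - 1.4967 = -0.0053
Step 4: Primal residual = |-0.0964 - 1.4967| = 1.5932


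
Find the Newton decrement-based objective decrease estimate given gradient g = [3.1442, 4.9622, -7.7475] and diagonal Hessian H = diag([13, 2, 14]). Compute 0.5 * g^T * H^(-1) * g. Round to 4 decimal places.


Step 1: H is diagonal, so H^(-1) * g = [0.2419, 2.4811, -0.5534].
Step 2: g^T H^(-1) g = sum_i g_i^2 / H_ii
  = (3.1442)^2/13 + (4.9622)^2/2 + (-7.7475)^2/14
  = 0.7605 + 12.3117 + 4.2874 = 17.3596
Step 3: Objective decrease = 0.5 * g^T H^(-1) g = 8.6798


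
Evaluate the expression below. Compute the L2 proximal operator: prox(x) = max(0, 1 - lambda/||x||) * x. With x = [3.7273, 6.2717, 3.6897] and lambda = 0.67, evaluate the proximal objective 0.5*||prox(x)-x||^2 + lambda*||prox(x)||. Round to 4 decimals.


Step 1: Compute ||x||.
||x|| = 8.1756
Step 2: Compute scaling factor.
scale = max(0, 1 - 0.67/8.1756) = 0.918
Step 3: prox(x) = [3.4218, 5.7577, 3.3873]
||prox(x)|| = 7.5056
Step 4: Proximal objective.
0.5*||prox-x||^2 = 0.2245
lambda*||prox|| = 5.0288
Total = 5.2532


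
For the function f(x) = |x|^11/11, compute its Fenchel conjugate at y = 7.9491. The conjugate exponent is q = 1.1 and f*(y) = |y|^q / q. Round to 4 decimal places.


The conjugate exponent q satisfies 1/p + 1/q = 1.
p = 11, so q = 11/(11 - 1) = 1.1
|y|^q = 7.9491^1.1 = 9.7802
f*(7.9491) = 9.7802 / 1.1 = 8.8911


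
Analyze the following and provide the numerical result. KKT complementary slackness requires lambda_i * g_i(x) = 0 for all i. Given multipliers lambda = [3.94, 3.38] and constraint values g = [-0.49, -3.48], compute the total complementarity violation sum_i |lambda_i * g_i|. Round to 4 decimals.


KKT complementary slackness check:
lambda_1 * g_1 = 3.94 * -0.49 = -1.9306
lambda_2 * g_2 = 3.38 * -3.48 = -11.7624
Total violation = 1.9306 + 11.7624 = 13.693


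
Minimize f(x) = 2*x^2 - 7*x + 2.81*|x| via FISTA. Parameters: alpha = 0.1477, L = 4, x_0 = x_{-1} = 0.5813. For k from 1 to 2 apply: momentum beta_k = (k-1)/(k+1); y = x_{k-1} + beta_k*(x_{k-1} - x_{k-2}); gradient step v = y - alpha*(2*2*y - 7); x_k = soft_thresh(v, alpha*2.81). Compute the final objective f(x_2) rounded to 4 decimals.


FISTA on f(x) = 2*x^2 - 7*x + 2.81*|x|
L = 4, alpha = 0.1477
Iteration 1: beta = 0.0, y = 0.5813 + 0.0*(0.5813 - 0.5813) = 0.5813
  grad(y) = -4.6748, v = y - alpha*grad = 1.2718
  prox(v) = soft_thresh(1.2718, 0.415) = 0.8567
Iteration 2: beta = 0.3333, y = 0.8567 + 0.3333*(0.8567 - 0.5813) = 0.9485
  grad(y) = -3.2058, v = y - alpha*grad = 1.422
  prox(v) = soft_thresh(1.422, 0.415) = 1.007
f(x_2) = 2*1.007^2 - 7*1.007 + 2.81*|1.007| = -2.1912


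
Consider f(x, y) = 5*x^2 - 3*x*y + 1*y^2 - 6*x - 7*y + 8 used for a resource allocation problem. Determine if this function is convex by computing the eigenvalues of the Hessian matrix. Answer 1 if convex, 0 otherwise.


The Hessian of f(x,y) = 5*x^2 - 3*x*y + 1*y^2 - 6*x - 7*y + 8 is:
H = [[10, -3], [-3, 2]]
Trace = 10 + 2 = 12
Determinant = 10*2 - (-3)^2 = 11
Discriminant = (12)^2 - 4*11 = 100.0
Eigenvalues: lambda_1 = 1.0, lambda_2 = 11.0
The function is convex.

1


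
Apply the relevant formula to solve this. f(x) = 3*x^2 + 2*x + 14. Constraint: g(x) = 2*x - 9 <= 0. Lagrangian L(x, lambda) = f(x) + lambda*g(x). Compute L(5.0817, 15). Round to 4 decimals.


Step 1: Evaluate f(x).
f(5.0817) = 3*5.0817^2 + 2*5.0817 + 14 = 101.6344
Step 2: Evaluate g(x).
g(5.0817) = 2*5.0817 - 9 = 1.1634
Step 3: Compute Lagrangian.
L = 101.6344 + 15*1.1634 = 119.0854


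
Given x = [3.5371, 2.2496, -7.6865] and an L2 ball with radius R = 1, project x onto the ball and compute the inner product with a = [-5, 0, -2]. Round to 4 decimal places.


Step 1: Compute ||x|| (intermediates to 6 decimals).
||x|| = sqrt(3.5371^2 + 2.2496^2 + (-7.6865)^2) = 8.75523
Step 2: Project.
Since ||x|| > R, scale = R/||x|| = 1/8.75523 = 0.114217, proj(x) = scale * x
proj(x) = [0.403997, 0.256943, -0.877929]
Step 3: Dot product.
a^T * proj(x) = -5*0.403997 + 0*0.256943 - 2*(-0.877929) = -0.2641


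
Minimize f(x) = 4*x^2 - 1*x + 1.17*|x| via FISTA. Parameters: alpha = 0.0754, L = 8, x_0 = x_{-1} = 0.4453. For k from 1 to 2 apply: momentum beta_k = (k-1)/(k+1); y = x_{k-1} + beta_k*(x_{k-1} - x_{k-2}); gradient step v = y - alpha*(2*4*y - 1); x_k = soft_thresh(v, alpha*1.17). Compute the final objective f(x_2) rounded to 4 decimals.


FISTA on f(x) = 4*x^2 - 1*x + 1.17*|x|
L = 8, alpha = 0.0754
Iteration 1: beta = 0.0, y = 0.4453 + 0.0*(0.4453 - 0.4453) = 0.4453
  grad(y) = 2.5624, v = y - alpha*grad = 0.2521
  prox(v) = soft_thresh(0.2521, 0.0882) = 0.1639
Iteration 2: beta = 0.3333, y = 0.1639 + 0.3333*(0.1639 - 0.4453) = 0.0701
  grad(y) = -0.4394, v = y - alpha*grad = 0.1032
  prox(v) = soft_thresh(0.1032, 0.0882) = 0.015
f(x_2) = 4*0.015^2 - 1*0.015 + 1.17*|0.015| = 0.0034


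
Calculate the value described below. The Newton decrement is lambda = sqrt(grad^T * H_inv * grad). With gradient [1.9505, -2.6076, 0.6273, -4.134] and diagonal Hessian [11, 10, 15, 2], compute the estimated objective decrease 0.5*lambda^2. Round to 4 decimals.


Step 1: H is diagonal, so H^(-1) * g = [0.1773, -0.2608, 0.0418, -2.067].
Step 2: g^T H^(-1) g = sum_i g_i^2 / H_ii
  = (1.9505)^2/11 + (-2.6076)^2/10 + (0.6273)^2/15 + (-4.134)^2/2
  = 0.3459 + 0.68 + 0.0262 + 8.545 = 9.597
Step 3: Objective decrease = 0.5 * g^T H^(-1) g = 4.7985


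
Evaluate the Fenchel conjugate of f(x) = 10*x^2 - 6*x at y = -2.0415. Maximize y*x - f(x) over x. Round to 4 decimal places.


f*(y) = sup_x {y*x - a*x^2 - b*x} = sup_x {(y-b)*x - a*x^2}
FOC: (y - b) - 2a*x = 0 => x* = (y - b)/(2a)
x* = (-2.0415 + 6)/(2*10) = 0.1979
f*(-2.0415) = (y-b)^2/(4a) = (-2.0415 + 6)^2/(4*10)
= 15.6697/40 = 0.3917


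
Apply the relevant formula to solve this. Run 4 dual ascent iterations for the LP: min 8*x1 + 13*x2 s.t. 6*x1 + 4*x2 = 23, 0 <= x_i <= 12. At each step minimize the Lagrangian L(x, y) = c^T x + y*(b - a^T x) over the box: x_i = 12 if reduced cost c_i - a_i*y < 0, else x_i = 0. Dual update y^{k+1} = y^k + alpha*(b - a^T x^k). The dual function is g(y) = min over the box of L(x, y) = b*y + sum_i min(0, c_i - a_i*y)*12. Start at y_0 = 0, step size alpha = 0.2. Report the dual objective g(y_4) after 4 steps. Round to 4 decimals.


Dual ascent for LP: min 8*x1 + 13*x2, 6*x1 + 4*x2 = 23, 0 <= x_i <= 12
Step 1: y^k = 0.0, reduced costs: (8.0, 13.0)
  x^k = (0.0, 0.0), subgradient = b - a^T x = 23.0
  y^{k+1} = 0.0 + 0.2*23.0 = 4.6
Step 2: y^k = 4.6, reduced costs: (-19.6, -5.4)
  x^k = (12.0, 12.0), subgradient = b - a^T x = -97.0
  y^{k+1} = 4.6 + 0.2*-97.0 = -14.8
Step 3: y^k = -14.8, reduced costs: (96.8, 72.2)
  x^k = (0.0, 0.0), subgradient = b - a^T x = 23.0
  y^{k+1} = -14.8 + 0.2*23.0 = -10.2
Step 4: y^k = -10.2, reduced costs: (69.2, 53.8)
  x^k = (0.0, 0.0), subgradient = b - a^T x = 23.0
  y^{k+1} = -10.2 + 0.2*23.0 = -5.6
Dual objective at y_4 = -5.6: reduced costs (41.6, 35.4), box minimizer x = (0.0, 0.0)
g(y_4) = b*y + (c1 - a1*y)*x1 + (c2 - a2*y)*x2 = 23*(-5.6) + 41.6*0.0 + 35.4*0.0 = -128.8 + 0.0 + 0.0 = -128.8


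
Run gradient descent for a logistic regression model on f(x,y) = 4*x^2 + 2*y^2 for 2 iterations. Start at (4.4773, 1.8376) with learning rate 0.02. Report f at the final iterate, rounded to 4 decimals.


Gradient descent on f(x,y) = 4*x^2 + 2*y^2.
Starting point: (4.4773, 1.8376), alpha = 0.02
Step 1: grad_x = 2*4*4.4773 = 35.8184, grad_y = 2*2*1.8376 = 7.3504
  x_1 = 4.4773 - 0.02*35.8184 = 3.7609
  y_1 = 1.8376 - 0.02*7.3504 = 1.6906
Step 2: grad_x = 2*4*3.7609 = 30.0875, grad_y = 2*2*1.6906 = 6.7624
  x_2 = 3.7609 - 0.02*30.0875 = 3.1592
  y_2 = 1.6906 - 0.02*6.7624 = 1.5553
f(3.1592, 1.5553) = 4*3.1592^2 + 2*1.5553^2 = 44.7599


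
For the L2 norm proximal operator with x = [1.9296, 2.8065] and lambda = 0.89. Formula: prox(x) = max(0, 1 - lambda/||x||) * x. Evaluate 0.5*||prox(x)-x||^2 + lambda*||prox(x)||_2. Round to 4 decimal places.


Step 1: Compute ||x||.
||x|| = 3.4058
Step 2: Compute scaling factor.
scale = max(0, 1 - 0.89/3.4058) = 0.7387
Step 3: prox(x) = [1.4254, 2.0731]
||prox(x)|| = 2.5158
Step 4: Proximal objective.
0.5*||prox-x||^2 = 0.3961
lambda*||prox|| = 2.2391
Total = 2.6352


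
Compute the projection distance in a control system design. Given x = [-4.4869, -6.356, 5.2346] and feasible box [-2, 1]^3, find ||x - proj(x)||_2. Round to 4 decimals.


Project each component onto [-2, 1].
clip(-4.4869) = -2.0, clip(-6.356) = -2.0, clip(5.2346) = 1.0
Projection = [-2.0, -2.0, 1.0]
Squared diffs: [6.1847, 18.9747, 17.9318]
Distance = sqrt(43.0912) = 6.5644


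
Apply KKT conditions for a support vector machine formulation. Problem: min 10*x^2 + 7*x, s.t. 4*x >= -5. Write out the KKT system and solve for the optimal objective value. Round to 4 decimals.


Step 1: Try lambda = 0 (constraint inactive).
Stationarity: 2*10*x + 7 = 0
x* = -7/(2*10) = -0.35
Check constraint: 4*-0.35 = -1.4 >= -5 -- satisfied.
Step 2: Compute optimal value.
f(x*) = 10*(-0.35)^2 + 7*(-0.35) = -1.225


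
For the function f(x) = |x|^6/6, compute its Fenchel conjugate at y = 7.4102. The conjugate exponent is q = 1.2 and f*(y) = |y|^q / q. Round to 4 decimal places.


The conjugate exponent q satisfies 1/p + 1/q = 1.
p = 6, so q = 6/(6 - 1) = 1.2
|y|^q = 7.4102^1.2 = 11.061
f*(7.4102) = 11.061 / 1.2 = 9.2175


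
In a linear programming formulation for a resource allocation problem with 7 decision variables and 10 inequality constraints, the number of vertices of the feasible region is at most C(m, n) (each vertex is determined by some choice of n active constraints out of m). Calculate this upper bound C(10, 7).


Each vertex corresponds to some choice of n active constraints out of m, so the number of vertices is at most C(m, n) = m! / (n!(m-n)!).
m = 10, n = 7
Numerator: 10 * 9 * 8 * 7 * 6 * 5 * 4
Denominator: 7! = 5040
C(10, 7) = 120


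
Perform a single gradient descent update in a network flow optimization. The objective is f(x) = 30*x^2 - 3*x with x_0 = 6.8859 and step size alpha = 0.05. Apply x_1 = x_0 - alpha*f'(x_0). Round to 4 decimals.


We compute the gradient at x_0 and apply the update.
f'(x) = 60*x - 3
f'(6.8859) = 60*6.8859 - 3 = 410.154
x_1 = 6.8859 - 0.05*410.154 = -13.6218


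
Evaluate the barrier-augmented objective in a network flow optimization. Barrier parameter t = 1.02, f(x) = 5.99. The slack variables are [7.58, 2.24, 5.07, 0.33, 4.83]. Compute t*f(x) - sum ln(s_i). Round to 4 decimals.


Step 1: Compute log-barrier.
ln values: [2.0255, 0.8065, 1.6233, -1.1087, 1.5748]
phi = -(2.0255 + 0.8065 + 1.6233 - 1.1087 + 1.5748) = -4.9215
Step 2: Compute augmented objective.
t*f(x) = 1.02*5.99 = 6.1098
Total = 6.1098 - 4.9215 = 1.1883


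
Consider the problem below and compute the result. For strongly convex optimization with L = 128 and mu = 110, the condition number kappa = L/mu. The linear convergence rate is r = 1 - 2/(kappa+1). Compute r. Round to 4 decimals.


Step 1: Compute the condition number.
kappa = L/mu = 128/110 = 1.1636
Step 2: Compute the convergence rate.
r = 1 - 2/(kappa + 1) = 1 - 2*mu/(L + mu) = (L - mu)/(L + mu) = 18/238 = 0.0756


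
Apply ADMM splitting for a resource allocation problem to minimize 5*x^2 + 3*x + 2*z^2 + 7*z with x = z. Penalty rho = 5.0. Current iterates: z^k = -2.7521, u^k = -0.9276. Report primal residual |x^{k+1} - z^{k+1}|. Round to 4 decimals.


ADMM iteration with rho = 5.0, z^k = -2.7521, u^k = -0.9276
Step 1: x-update.
Minimize 5*x^2 + 3*x + (5.0/2)*(x + 2.7521 - 0.9276)^2
FOC: (2*5 + 5.0)*x = -3 + 5.0*(-2.7521 + 0.9276)
x^{k+1} = -0.8082
Step 2: z-update.
Minimize 2*z^2 + 7*z + (5.0/2)*(-0.8082 - z - 0.9276)^2
FOC: (2*2 + 5.0)*z = -7 + 5.0*(-0.8082 - 0.9276)
z^{k+1} = -1.7421
Step 3: u-update.
u^{k+1} = -0.9276 - 0.8082 + 1.7421 = 0.0063
Step 4: Primal residual = |-0.8082 + 1.7421| = 0.9339


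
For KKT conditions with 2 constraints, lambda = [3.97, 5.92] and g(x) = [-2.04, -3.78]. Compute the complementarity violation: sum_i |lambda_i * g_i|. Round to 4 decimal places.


KKT complementary slackness check:
lambda_1 * g_1 = 3.97 * -2.04 = -8.0988
lambda_2 * g_2 = 5.92 * -3.78 = -22.3776
Total violation = 8.0988 + 22.3776 = 30.4764


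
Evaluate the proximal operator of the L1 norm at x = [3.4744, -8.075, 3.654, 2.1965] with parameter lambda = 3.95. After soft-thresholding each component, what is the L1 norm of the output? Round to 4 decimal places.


Soft-thresholding with lambda = 3.95:
prox(3.4744) = sign(3.4744)*max(|3.4744| - 3.95, 0) = 0.0
prox(-8.075) = sign(-8.075)*max(|-8.075| - 3.95, 0) = -4.125
prox(3.654) = sign(3.654)*max(|3.654| - 3.95, 0) = 0.0
prox(2.1965) = sign(2.1965)*max(|2.1965| - 3.95, 0) = 0.0
prox(x) = [0.0, -4.125, 0.0, 0.0]
||prox(x)||_1 = 0.0 + 4.125 + 0.0 + 0.0 = 4.125


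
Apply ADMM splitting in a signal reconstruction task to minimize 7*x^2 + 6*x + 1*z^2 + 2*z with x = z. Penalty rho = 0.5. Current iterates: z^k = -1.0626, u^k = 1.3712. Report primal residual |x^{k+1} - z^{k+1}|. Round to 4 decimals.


ADMM iteration with rho = 0.5, z^k = -1.0626, u^k = 1.3712
Step 1: x-update.
Minimize 7*x^2 + 6*x + (0.5/2)*(x + 1.0626 + 1.3712)^2
FOC: (2*7 + 0.5)*x = -6 + 0.5*(-1.0626 - 1.3712)
x^{k+1} = -0.4977
Step 2: z-update.
Minimize 1*z^2 + 2*z + (0.5/2)*(-0.4977 - z + 1.3712)^2
FOC: (2*1 + 0.5)*z = -2 + 0.5*(-0.4977 + 1.3712)
z^{k+1} = -0.6253
Step 3: u-update.
u^{k+1} = 1.3712 - 0.4977 + 0.6253 = 1.4988
Step 4: Primal residual = |-0.4977 + 0.6253| = 0.1276
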